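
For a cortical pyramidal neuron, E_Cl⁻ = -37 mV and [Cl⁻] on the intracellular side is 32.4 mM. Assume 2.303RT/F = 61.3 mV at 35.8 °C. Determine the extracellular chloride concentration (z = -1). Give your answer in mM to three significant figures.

Nernst: E = (61.3/-1) · log₁₀([out]/[in]), so log₁₀([out]/[in]) = -37.0 × -1 / 61.3 = 0.6036.
[out]/[in] = 10^(0.6036) = 4.014.
[out] = 4.014 × 32.4 = 130.1 mM.

130 mM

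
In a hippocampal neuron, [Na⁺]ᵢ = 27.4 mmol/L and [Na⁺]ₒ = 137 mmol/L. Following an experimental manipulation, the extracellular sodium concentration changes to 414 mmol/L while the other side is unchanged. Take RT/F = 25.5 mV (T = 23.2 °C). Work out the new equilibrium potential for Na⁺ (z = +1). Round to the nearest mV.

After the shift: [Na⁺]_out = 414, [Na⁺]_in = 27.4 mmol/L.
E_new = (25.5/1)·ln(414/27.4) = 25.50 · (2.7153) = 69.24 mV

69 mV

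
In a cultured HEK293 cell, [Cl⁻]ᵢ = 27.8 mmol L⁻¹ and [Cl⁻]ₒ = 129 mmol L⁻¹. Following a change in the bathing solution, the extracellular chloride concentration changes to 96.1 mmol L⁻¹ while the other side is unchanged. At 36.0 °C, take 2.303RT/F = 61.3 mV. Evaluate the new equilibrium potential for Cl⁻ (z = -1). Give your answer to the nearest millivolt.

After the shift: [Cl⁻]_out = 96.1, [Cl⁻]_in = 27.8 mmol L⁻¹.
E_new = (61.3/-1)·log₁₀(96.1/27.8) = -61.30 · (0.5387) = -33.02 mV

-33 mV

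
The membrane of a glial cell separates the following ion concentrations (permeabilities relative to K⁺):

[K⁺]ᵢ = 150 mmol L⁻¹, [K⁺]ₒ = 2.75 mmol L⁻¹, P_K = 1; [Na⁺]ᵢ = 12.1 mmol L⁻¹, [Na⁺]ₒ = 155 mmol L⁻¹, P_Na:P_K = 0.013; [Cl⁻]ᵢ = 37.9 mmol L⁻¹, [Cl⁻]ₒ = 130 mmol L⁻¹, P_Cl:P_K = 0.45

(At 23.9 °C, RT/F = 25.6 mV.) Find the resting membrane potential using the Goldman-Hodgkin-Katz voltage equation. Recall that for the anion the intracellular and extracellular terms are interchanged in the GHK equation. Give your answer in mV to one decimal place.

Vm = 25.6 · ln[(Σ P·[cation]ₒ + Σ P·[anion]ᵢ) / (Σ P·[cation]ᵢ + Σ P·[anion]ₒ)]
Numerator = 1×2.75 + 0.013×155 + 0.45×37.9 = 21.82
Denominator = 1×150 + 0.013×12.1 + 0.45×130 = 208.7
Vm = 25.6 · ln(0.10457) = 25.6 × (-2.2579) = -57.80 mV

-57.8 mV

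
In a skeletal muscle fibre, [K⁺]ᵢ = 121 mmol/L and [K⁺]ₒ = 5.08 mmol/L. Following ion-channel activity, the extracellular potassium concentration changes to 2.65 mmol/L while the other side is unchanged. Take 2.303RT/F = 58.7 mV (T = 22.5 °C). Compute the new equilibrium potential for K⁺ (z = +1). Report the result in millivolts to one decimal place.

-97.4 mV

After the shift: [K⁺]_out = 2.65, [K⁺]_in = 121 mmol/L.
E_new = (58.7/1)·log₁₀(2.65/121) = 58.70 · (-1.6595) = -97.41 mV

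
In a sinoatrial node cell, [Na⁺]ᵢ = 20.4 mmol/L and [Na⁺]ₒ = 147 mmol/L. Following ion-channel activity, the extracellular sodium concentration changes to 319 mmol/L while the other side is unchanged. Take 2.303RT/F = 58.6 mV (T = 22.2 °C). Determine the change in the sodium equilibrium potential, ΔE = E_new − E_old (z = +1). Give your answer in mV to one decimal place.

19.7 mV

E_old = (58.6/1)·log₁₀(147/20.4) = 50.26 mV
E_new = (58.6/1)·log₁₀(319/20.4) = 69.98 mV
ΔE = 69.98 − (50.26) = 19.72 mV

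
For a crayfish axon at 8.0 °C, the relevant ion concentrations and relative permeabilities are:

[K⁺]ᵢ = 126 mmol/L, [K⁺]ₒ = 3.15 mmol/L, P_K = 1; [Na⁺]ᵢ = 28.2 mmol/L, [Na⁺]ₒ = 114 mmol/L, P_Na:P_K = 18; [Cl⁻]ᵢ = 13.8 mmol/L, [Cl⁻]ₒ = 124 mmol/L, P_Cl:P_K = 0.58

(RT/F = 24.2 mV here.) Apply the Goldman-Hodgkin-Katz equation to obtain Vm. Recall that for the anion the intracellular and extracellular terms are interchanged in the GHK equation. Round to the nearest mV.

26 mV

Vm = 24.2 · ln[(Σ P·[cation]ₒ + Σ P·[anion]ᵢ) / (Σ P·[cation]ᵢ + Σ P·[anion]ₒ)]
Numerator = 1×3.15 + 18×114 + 0.58×13.8 = 2063
Denominator = 1×126 + 18×28.2 + 0.58×124 = 705.5
Vm = 24.2 · ln(2.9243) = 24.2 × (1.0731) = 25.97 mV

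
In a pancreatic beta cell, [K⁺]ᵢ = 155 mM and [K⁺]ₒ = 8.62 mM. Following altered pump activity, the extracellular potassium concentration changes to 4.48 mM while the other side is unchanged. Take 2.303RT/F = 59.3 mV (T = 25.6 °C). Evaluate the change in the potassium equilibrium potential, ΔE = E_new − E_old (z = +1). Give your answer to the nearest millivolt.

E_old = (59.3/1)·log₁₀(8.62/155) = -74.41 mV
E_new = (59.3/1)·log₁₀(4.48/155) = -91.27 mV
ΔE = -91.27 − (-74.41) = -16.85 mV

-17 mV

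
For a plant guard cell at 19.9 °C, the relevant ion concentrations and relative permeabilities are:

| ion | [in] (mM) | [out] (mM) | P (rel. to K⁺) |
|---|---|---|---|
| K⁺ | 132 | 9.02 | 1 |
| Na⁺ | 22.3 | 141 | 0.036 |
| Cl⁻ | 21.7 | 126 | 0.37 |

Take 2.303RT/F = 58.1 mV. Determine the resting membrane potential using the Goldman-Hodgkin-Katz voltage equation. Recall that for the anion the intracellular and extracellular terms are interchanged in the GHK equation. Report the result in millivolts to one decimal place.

-52.8 mV

Vm = 58.1 · log₁₀[(Σ P·[cation]ₒ + Σ P·[anion]ᵢ) / (Σ P·[cation]ᵢ + Σ P·[anion]ₒ)]
Numerator = 1×9.02 + 0.036×141 + 0.37×21.7 = 22.12
Denominator = 1×132 + 0.036×22.3 + 0.37×126 = 179.4
Vm = 58.1 · log₁₀(0.12331) = 58.1 × (-0.9090) = -52.81 mV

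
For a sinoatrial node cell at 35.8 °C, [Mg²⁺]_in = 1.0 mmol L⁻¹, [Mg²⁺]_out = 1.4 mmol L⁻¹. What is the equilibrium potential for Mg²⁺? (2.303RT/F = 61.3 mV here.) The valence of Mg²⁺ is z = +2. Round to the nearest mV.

4 mV

E = (61.3/z) · log₁₀([Mg²⁺]_out/[Mg²⁺]_in) with z = +2.
= (61.3/2) · log₁₀(1.4/1.0) = 30.65 · log₁₀(1.4)
= 30.65 · (0.1461) = 4.48 mV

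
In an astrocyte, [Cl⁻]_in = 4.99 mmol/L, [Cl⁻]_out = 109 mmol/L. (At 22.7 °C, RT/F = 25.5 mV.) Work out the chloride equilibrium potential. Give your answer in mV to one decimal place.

-78.6 mV

E = (25.5/z) · ln([Cl⁻]_out/[Cl⁻]_in) with z = -1.
For an anion, dividing by z = -1 reverses the sign.
= (25.5/-1) · ln(109/4.99) = -25.50 · ln(21.84)
= -25.50 · (3.0839) = -78.64 mV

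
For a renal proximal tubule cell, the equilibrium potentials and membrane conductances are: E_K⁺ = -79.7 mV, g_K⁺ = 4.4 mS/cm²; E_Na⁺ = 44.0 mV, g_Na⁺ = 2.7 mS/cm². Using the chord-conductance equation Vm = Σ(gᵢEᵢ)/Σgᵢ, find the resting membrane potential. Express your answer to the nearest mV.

-33 mV

Σ gᵢEᵢ = 4.4·(-79.7) + 2.7·(44.0) = -231.88
Σ gᵢ = 4.4 + 2.7 = 7.1
Vm = -231.88 / 7.1 = -32.66 mV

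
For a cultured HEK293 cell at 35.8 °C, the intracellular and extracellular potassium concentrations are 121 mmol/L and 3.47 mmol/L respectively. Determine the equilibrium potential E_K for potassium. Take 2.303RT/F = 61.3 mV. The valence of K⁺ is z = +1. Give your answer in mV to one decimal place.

E = (61.3/z) · log₁₀([K⁺]_out/[K⁺]_in) with z = +1.
= (61.3/1) · log₁₀(3.47/121) = 61.30 · log₁₀(0.02868)
= 61.30 · (-1.5425) = -94.55 mV

-94.6 mV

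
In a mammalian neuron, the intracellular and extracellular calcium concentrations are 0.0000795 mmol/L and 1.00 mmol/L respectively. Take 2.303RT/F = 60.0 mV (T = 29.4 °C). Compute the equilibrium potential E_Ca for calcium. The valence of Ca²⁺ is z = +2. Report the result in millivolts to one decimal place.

123.0 mV

E = (60.0/z) · log₁₀([Ca²⁺]_out/[Ca²⁺]_in) with z = +2.
= (60.0/2) · log₁₀(1.00/0.0000795) = 30.00 · log₁₀(1.258e+04)
= 30.00 · (4.0996) = 122.99 mV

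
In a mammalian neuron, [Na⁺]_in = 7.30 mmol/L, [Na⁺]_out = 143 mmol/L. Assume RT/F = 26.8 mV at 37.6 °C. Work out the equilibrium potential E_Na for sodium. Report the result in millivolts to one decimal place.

79.7 mV

E = (26.8/z) · ln([Na⁺]_out/[Na⁺]_in) with z = +1.
= (26.8/1) · ln(143/7.30) = 26.80 · ln(19.59)
= 26.80 · (2.9750) = 79.73 mV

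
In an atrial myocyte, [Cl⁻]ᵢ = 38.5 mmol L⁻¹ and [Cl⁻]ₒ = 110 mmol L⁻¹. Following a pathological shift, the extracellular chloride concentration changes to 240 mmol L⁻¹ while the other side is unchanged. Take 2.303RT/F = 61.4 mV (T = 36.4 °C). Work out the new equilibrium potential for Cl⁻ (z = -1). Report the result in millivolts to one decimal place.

After the shift: [Cl⁻]_out = 240, [Cl⁻]_in = 38.5 mmol L⁻¹.
E_new = (61.4/-1)·log₁₀(240/38.5) = -61.40 · (0.7948) = -48.80 mV

-48.8 mV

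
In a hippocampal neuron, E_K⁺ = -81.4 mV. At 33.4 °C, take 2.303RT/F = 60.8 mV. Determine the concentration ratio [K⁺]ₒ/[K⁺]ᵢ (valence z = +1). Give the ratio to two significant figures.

0.046

log₁₀([out]/[in]) = E·z/(60.8) = -81.4 × 1 / 60.8 = -1.3388
[out]/[in] = 10^(-1.3388) = 0.04583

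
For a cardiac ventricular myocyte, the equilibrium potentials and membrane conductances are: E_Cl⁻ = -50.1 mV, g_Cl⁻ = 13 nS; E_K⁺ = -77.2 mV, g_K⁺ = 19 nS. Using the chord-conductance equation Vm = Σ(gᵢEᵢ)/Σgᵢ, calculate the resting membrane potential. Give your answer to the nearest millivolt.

Σ gᵢEᵢ = 13·(-50.1) + 19·(-77.2) = -2118.10
Σ gᵢ = 13 + 19 = 32
Vm = -2118.10 / 32 = -66.19 mV

-66 mV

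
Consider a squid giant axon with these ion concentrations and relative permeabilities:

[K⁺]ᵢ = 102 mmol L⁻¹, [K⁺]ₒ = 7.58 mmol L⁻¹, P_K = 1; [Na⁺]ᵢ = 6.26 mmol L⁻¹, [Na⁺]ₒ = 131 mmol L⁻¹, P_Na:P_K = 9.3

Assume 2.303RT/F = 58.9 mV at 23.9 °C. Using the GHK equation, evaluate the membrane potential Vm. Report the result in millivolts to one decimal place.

52.1 mV

Vm = 58.9 · log₁₀[(Σ P·[cation]ₒ + Σ P·[anion]ᵢ) / (Σ P·[cation]ᵢ + Σ P·[anion]ₒ)]
Numerator = 1×7.58 + 9.3×131 = 1226
Denominator = 1×102 + 9.3×6.26 = 160.2
Vm = 58.9 · log₁₀(7.6513) = 58.9 × (0.8837) = 52.05 mV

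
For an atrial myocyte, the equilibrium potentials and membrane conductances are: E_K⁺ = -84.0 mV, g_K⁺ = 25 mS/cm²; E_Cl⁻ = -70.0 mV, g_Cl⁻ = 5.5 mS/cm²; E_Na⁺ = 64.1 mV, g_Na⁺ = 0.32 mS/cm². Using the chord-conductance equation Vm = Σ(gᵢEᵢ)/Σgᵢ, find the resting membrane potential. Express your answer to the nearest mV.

-80 mV

Σ gᵢEᵢ = 25·(-84.0) + 5.5·(-70.0) + 0.32·(64.1) = -2464.49
Σ gᵢ = 25 + 5.5 + 0.32 = 30.82
Vm = -2464.49 / 30.82 = -79.96 mV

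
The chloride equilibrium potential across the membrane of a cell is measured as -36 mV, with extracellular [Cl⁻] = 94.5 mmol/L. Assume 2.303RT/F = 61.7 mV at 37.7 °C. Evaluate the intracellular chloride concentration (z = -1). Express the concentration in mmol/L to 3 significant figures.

Nernst: E = (61.7/-1) · log₁₀([out]/[in]), so log₁₀([out]/[in]) = -36.0 × -1 / 61.7 = 0.5835.
[out]/[in] = 10^(0.5835) = 3.832.
[in] = 94.5 / 3.832 = 24.66 mmol/L.

24.7 mmol/L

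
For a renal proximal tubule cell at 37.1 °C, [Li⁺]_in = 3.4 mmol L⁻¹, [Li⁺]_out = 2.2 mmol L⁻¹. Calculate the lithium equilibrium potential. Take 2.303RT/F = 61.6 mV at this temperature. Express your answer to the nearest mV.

-12 mV

E = (61.6/z) · log₁₀([Li⁺]_out/[Li⁺]_in) with z = +1.
= (61.6/1) · log₁₀(2.2/3.4) = 61.60 · log₁₀(0.6471)
= 61.60 · (-0.1891) = -11.65 mV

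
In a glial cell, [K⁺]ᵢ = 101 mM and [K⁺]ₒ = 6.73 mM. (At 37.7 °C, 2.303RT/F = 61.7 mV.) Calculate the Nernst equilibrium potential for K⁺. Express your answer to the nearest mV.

-73 mV

E = (61.7/z) · log₁₀([K⁺]_out/[K⁺]_in) with z = +1.
= (61.7/1) · log₁₀(6.73/101) = 61.70 · log₁₀(0.06663)
= 61.70 · (-1.1763) = -72.58 mV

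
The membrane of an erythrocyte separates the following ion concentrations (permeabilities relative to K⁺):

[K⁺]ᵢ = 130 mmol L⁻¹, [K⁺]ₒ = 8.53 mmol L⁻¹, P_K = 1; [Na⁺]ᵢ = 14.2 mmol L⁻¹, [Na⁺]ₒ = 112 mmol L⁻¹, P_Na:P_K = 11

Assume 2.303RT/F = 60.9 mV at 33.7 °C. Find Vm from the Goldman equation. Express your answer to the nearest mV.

Vm = 60.9 · log₁₀[(Σ P·[cation]ₒ + Σ P·[anion]ᵢ) / (Σ P·[cation]ᵢ + Σ P·[anion]ₒ)]
Numerator = 1×8.53 + 11×112 = 1241
Denominator = 1×130 + 11×14.2 = 286.2
Vm = 60.9 · log₁₀(4.3345) = 60.9 × (0.6369) = 38.79 mV

39 mV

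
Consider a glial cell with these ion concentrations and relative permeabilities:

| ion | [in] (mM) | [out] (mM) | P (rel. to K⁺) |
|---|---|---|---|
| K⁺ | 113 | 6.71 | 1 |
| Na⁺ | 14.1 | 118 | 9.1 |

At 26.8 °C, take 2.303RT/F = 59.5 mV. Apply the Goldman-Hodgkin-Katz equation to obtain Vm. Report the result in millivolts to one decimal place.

38.7 mV

Vm = 59.5 · log₁₀[(Σ P·[cation]ₒ + Σ P·[anion]ᵢ) / (Σ P·[cation]ᵢ + Σ P·[anion]ₒ)]
Numerator = 1×6.71 + 9.1×118 = 1081
Denominator = 1×113 + 9.1×14.1 = 241.3
Vm = 59.5 · log₁₀(4.4777) = 59.5 × (0.6511) = 38.74 mV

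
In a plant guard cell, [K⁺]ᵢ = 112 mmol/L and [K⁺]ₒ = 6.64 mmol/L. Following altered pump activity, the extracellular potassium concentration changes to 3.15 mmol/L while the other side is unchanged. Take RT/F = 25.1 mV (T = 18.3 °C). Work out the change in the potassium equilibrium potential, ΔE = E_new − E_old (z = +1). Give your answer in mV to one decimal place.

-18.7 mV

E_old = (25.1/1)·ln(6.64/112) = -70.92 mV
E_new = (25.1/1)·ln(3.15/112) = -89.63 mV
ΔE = -89.63 − (-70.92) = -18.72 mV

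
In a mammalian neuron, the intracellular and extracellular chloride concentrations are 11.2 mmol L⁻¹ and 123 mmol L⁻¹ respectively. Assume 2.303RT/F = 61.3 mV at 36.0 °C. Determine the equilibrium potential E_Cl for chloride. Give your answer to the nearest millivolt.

-64 mV

E = (61.3/z) · log₁₀([Cl⁻]_out/[Cl⁻]_in) with z = -1.
For an anion, dividing by z = -1 reverses the sign.
= (61.3/-1) · log₁₀(123/11.2) = -61.30 · log₁₀(10.98)
= -61.30 · (1.0407) = -63.79 mV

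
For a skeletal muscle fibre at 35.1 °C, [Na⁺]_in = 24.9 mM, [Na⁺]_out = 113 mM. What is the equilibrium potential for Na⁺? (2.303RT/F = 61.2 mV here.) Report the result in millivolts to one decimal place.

40.2 mV

E = (61.2/z) · log₁₀([Na⁺]_out/[Na⁺]_in) with z = +1.
= (61.2/1) · log₁₀(113/24.9) = 61.20 · log₁₀(4.538)
= 61.20 · (0.6569) = 40.20 mV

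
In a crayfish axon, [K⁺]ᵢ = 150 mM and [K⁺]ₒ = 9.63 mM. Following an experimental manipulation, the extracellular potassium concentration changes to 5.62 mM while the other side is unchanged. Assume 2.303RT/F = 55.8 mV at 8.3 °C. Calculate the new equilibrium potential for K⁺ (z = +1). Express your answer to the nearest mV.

-80 mV

After the shift: [K⁺]_out = 5.62, [K⁺]_in = 150 mM.
E_new = (55.8/1)·log₁₀(5.62/150) = 55.80 · (-1.4264) = -79.59 mV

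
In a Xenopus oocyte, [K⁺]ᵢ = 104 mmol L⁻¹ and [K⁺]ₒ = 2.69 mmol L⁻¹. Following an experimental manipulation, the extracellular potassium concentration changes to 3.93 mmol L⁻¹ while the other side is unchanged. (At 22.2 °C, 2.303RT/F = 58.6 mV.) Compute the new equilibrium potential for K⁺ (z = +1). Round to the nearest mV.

After the shift: [K⁺]_out = 3.93, [K⁺]_in = 104 mmol L⁻¹.
E_new = (58.6/1)·log₁₀(3.93/104) = 58.60 · (-1.4226) = -83.37 mV

-83 mV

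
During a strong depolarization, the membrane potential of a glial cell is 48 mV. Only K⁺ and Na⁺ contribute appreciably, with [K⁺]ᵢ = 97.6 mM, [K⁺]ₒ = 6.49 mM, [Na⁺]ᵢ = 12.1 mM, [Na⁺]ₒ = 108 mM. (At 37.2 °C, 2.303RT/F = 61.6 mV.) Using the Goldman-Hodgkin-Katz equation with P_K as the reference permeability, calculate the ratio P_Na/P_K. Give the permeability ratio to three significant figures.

16.5

Let α = P_Na/P_K. GHK: Vm = 61.6·log₁₀[(Kₒ + α·Naₒ)/(Kᵢ + α·Naᵢ)].
10^(Vm/61.6) = 10^(48.0/61.6) = 6.0148
So 6.0148·(Kᵢ + α·Naᵢ) = Kₒ + α·Naₒ → α = (6.0148·97.6 − 6.49) / (108.0 − 6.0148·12.1)
α = (587 − 6.49) / (108.0 − 72.78) = 580.6/35.22 = 16.48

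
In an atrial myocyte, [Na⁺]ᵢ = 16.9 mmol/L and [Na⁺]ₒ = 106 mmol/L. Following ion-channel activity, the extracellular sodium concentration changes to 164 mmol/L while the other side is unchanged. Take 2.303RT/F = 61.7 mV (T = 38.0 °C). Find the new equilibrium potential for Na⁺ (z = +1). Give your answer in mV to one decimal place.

After the shift: [Na⁺]_out = 164, [Na⁺]_in = 16.9 mmol/L.
E_new = (61.7/1)·log₁₀(164/16.9) = 61.70 · (0.9870) = 60.90 mV

60.9 mV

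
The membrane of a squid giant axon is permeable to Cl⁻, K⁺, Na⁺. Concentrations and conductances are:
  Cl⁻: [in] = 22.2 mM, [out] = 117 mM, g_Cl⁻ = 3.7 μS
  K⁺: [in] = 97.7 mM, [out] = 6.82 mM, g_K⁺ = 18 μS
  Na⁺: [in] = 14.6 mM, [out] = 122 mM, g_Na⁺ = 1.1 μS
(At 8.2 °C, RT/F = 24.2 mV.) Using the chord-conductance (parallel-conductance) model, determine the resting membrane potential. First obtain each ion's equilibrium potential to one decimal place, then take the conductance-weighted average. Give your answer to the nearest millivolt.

-55 mV

E_Cl⁻ = (24.2/-1)·ln(117/22.2) = -40.2 mV
E_K⁺ = (24.2/1)·ln(6.82/97.7) = -64.4 mV
E_Na⁺ = (24.2/1)·ln(122/14.6) = 51.4 mV
Vm = (Σ gᵢEᵢ)/(Σ gᵢ) = (3.7·-40.2 + 18·-64.4 + 1.1·51.4) / (3.7 + 18 + 1.1)
= -1251.40 / 22.8 = -54.89 mV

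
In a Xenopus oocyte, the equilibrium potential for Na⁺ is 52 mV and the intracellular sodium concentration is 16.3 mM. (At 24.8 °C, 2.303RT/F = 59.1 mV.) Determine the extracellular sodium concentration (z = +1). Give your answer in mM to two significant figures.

Nernst: E = (59.1/1) · log₁₀([out]/[in]), so log₁₀([out]/[in]) = 52.0 × 1 / 59.1 = 0.8799.
[out]/[in] = 10^(0.8799) = 7.583.
[out] = 7.583 × 16.3 = 123.6 mM.

120 mM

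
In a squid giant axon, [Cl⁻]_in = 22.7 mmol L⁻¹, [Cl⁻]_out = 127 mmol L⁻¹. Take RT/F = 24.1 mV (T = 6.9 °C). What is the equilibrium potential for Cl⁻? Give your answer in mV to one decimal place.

-41.5 mV

E = (24.1/z) · ln([Cl⁻]_out/[Cl⁻]_in) with z = -1.
For an anion, dividing by z = -1 reverses the sign.
= (24.1/-1) · ln(127/22.7) = -24.10 · ln(5.595)
= -24.10 · (1.7218) = -41.50 mV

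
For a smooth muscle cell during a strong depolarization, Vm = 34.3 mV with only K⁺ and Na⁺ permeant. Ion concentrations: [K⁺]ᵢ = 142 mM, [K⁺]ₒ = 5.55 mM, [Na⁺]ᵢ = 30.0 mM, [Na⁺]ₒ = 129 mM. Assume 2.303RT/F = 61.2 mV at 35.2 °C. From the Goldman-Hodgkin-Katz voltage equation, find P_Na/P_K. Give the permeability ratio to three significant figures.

25.6

Let α = P_Na/P_K. GHK: Vm = 61.2·log₁₀[(Kₒ + α·Naₒ)/(Kᵢ + α·Naᵢ)].
10^(Vm/61.2) = 10^(34.3/61.2) = 3.6346
So 3.6346·(Kᵢ + α·Naᵢ) = Kₒ + α·Naₒ → α = (3.6346·142.0 − 5.55) / (129.0 − 3.6346·30.0)
α = (516.1 − 5.55) / (129.0 − 109) = 510.6/19.96 = 25.58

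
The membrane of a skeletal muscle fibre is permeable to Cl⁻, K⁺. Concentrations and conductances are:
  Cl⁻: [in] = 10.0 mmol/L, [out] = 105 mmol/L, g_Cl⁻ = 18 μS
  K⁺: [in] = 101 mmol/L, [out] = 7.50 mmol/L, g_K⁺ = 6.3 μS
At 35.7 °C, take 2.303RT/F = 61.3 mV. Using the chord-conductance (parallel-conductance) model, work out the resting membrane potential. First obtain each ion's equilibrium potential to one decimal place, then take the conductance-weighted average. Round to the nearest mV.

-64 mV

E_Cl⁻ = (61.3/-1)·log₁₀(105/10.0) = -62.6 mV
E_K⁺ = (61.3/1)·log₁₀(7.50/101) = -69.2 mV
Vm = (Σ gᵢEᵢ)/(Σ gᵢ) = (18·-62.6 + 6.3·-69.2) / (18 + 6.3)
= -1562.76 / 24.3 = -64.31 mV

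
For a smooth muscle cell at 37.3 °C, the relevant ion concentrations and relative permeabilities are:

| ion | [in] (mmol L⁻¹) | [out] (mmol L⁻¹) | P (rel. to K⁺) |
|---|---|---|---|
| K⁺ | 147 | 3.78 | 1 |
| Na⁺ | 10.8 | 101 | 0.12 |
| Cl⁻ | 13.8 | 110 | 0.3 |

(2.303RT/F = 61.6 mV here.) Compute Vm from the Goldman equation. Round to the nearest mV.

Vm = 61.6 · log₁₀[(Σ P·[cation]ₒ + Σ P·[anion]ᵢ) / (Σ P·[cation]ᵢ + Σ P·[anion]ₒ)]
Numerator = 1×3.78 + 0.12×101 + 0.3×13.8 = 20.04
Denominator = 1×147 + 0.12×10.8 + 0.3×110 = 181.3
Vm = 61.6 · log₁₀(0.11054) = 61.6 × (-0.9565) = -58.92 mV

-59 mV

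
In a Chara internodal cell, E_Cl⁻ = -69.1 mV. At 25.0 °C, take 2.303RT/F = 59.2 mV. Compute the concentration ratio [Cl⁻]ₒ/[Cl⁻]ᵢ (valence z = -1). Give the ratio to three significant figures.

log₁₀([out]/[in]) = E·z/(59.2) = -69.1 × -1 / 59.2 = 1.1672
[out]/[in] = 10^(1.1672) = 14.7

14.7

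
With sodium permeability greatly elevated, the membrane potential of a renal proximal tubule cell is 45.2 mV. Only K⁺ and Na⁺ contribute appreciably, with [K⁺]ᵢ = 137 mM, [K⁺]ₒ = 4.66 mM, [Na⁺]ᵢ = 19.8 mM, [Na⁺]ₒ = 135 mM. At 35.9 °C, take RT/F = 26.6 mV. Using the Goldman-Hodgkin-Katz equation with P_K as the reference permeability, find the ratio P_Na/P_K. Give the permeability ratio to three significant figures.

Let α = P_Na/P_K. GHK: Vm = 26.6·ln[(Kₒ + α·Naₒ)/(Kᵢ + α·Naᵢ)].
e^(Vm/26.6) = e^(45.2/26.6) = 5.4698
So 5.4698·(Kᵢ + α·Naᵢ) = Kₒ + α·Naₒ → α = (5.4698·137.0 − 4.66) / (135.0 − 5.4698·19.8)
α = (749.4 − 4.66) / (135.0 − 108.3) = 744.7/26.7 = 27.89

27.9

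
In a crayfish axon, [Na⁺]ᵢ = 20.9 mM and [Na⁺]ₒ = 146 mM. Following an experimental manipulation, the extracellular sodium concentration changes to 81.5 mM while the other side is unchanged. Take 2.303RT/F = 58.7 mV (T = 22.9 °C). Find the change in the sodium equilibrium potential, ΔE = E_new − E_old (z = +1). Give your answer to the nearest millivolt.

E_old = (58.7/1)·log₁₀(146/20.9) = 49.55 mV
E_new = (58.7/1)·log₁₀(81.5/20.9) = 34.69 mV
ΔE = 34.69 − (49.55) = -14.86 mV

-15 mV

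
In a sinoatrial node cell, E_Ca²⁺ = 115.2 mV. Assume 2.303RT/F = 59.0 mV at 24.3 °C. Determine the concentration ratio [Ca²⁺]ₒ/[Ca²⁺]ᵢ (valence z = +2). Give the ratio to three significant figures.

log₁₀([out]/[in]) = E·z/(59.0) = 115.2 × 2 / 59.0 = 3.9051
[out]/[in] = 10^(3.9051) = 8037

8040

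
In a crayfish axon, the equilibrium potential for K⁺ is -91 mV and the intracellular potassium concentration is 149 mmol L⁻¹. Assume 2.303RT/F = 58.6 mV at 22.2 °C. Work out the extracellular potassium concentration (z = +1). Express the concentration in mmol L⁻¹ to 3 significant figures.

4.17 mmol L⁻¹

Nernst: E = (58.6/1) · log₁₀([out]/[in]), so log₁₀([out]/[in]) = -91.0 × 1 / 58.6 = -1.5529.
[out]/[in] = 10^(-1.5529) = 0.028.
[out] = 0.028 × 149 = 4.171 mmol L⁻¹.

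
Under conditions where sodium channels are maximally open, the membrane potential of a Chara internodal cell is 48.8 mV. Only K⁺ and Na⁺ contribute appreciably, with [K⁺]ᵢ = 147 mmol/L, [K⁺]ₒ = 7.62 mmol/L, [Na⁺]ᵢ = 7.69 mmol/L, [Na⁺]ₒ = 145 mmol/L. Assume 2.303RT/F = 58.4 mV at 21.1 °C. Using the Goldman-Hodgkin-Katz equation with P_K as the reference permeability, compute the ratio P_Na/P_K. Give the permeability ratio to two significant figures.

Let α = P_Na/P_K. GHK: Vm = 58.4·log₁₀[(Kₒ + α·Naₒ)/(Kᵢ + α·Naᵢ)].
10^(Vm/58.4) = 10^(48.8/58.4) = 6.8488
So 6.8488·(Kᵢ + α·Naᵢ) = Kₒ + α·Naₒ → α = (6.8488·147.0 − 7.62) / (145.0 − 6.8488·7.69)
α = (1007 − 7.62) / (145.0 − 52.67) = 999.2/92.33 = 10.82

11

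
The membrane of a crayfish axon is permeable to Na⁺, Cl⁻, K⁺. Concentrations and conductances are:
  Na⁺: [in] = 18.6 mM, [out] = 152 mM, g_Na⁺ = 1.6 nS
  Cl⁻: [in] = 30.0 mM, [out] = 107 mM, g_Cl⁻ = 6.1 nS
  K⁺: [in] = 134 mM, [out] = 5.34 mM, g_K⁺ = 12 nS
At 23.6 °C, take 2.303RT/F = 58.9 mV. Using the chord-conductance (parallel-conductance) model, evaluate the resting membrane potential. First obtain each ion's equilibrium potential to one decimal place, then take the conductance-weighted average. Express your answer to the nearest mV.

E_Na⁺ = (58.9/1)·log₁₀(152/18.6) = 53.7 mV
E_Cl⁻ = (58.9/-1)·log₁₀(107/30.0) = -32.5 mV
E_K⁺ = (58.9/1)·log₁₀(5.34/134) = -82.4 mV
Vm = (Σ gᵢEᵢ)/(Σ gᵢ) = (1.6·53.7 + 6.1·-32.5 + 12·-82.4) / (1.6 + 6.1 + 12)
= -1101.13 / 19.7 = -55.89 mV

-56 mV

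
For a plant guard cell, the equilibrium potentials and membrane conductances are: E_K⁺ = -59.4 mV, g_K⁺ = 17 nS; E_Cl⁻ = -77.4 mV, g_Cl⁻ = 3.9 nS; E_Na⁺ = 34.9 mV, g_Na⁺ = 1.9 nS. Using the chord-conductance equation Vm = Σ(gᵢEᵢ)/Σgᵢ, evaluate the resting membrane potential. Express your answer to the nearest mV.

-55 mV

Σ gᵢEᵢ = 17·(-59.4) + 3.9·(-77.4) + 1.9·(34.9) = -1245.35
Σ gᵢ = 17 + 3.9 + 1.9 = 22.8
Vm = -1245.35 / 22.8 = -54.62 mV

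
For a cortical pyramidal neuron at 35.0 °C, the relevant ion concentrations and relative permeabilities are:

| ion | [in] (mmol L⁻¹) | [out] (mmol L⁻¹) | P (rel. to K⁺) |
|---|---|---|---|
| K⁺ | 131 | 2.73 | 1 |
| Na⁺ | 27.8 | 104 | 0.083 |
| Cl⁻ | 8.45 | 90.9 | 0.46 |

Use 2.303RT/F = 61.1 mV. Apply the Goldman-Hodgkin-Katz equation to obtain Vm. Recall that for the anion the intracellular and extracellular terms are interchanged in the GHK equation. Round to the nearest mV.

-65 mV

Vm = 61.1 · log₁₀[(Σ P·[cation]ₒ + Σ P·[anion]ᵢ) / (Σ P·[cation]ᵢ + Σ P·[anion]ₒ)]
Numerator = 1×2.73 + 0.083×104 + 0.46×8.45 = 15.25
Denominator = 1×131 + 0.083×27.8 + 0.46×90.9 = 175.1
Vm = 61.1 · log₁₀(0.087077) = 61.1 × (-1.0601) = -64.77 mV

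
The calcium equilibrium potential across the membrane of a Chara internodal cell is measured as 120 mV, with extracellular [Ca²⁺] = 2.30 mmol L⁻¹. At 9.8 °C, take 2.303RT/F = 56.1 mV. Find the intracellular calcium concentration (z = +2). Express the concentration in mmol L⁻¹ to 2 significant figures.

Nernst: E = (56.1/2) · log₁₀([out]/[in]), so log₁₀([out]/[in]) = 120.0 × 2 / 56.1 = 4.2781.
[out]/[in] = 10^(4.2781) = 1.897e+04.
[in] = 2.30 / 1.897e+04 = 0.0001212 mmol L⁻¹.

0.00012 mmol L⁻¹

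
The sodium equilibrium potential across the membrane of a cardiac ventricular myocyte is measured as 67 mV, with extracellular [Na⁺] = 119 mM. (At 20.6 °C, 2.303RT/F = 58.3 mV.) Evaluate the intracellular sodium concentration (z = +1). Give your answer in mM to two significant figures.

Nernst: E = (58.3/1) · log₁₀([out]/[in]), so log₁₀([out]/[in]) = 67.0 × 1 / 58.3 = 1.1492.
[out]/[in] = 10^(1.1492) = 14.1.
[in] = 119 / 14.1 = 8.44 mM.

8.4 mM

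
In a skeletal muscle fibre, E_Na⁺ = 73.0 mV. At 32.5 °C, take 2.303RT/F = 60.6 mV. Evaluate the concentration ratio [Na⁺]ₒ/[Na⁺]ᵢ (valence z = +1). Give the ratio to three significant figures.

16.0

log₁₀([out]/[in]) = E·z/(60.6) = 73.0 × 1 / 60.6 = 1.2046
[out]/[in] = 10^(1.2046) = 16.02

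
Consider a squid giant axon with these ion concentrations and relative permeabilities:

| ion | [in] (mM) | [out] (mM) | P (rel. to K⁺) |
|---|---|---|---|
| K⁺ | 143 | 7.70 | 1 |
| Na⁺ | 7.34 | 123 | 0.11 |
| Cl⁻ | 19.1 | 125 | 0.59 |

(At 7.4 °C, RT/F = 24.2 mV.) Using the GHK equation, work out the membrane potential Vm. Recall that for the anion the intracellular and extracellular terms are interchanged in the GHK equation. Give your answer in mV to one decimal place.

Vm = 24.2 · ln[(Σ P·[cation]ₒ + Σ P·[anion]ᵢ) / (Σ P·[cation]ᵢ + Σ P·[anion]ₒ)]
Numerator = 1×7.70 + 0.11×123 + 0.59×19.1 = 32.5
Denominator = 1×143 + 0.11×7.34 + 0.59×125 = 217.6
Vm = 24.2 · ln(0.14938) = 24.2 × (-1.9013) = -46.01 mV

-46.0 mV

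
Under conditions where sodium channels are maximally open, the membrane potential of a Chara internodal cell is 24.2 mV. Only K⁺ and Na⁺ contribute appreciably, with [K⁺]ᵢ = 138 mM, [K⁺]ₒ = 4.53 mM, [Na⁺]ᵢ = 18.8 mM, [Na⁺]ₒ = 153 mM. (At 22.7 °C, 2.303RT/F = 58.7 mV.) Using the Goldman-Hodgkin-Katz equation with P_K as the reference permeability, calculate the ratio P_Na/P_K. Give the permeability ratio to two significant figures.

3.4

Let α = P_Na/P_K. GHK: Vm = 58.7·log₁₀[(Kₒ + α·Naₒ)/(Kᵢ + α·Naᵢ)].
10^(Vm/58.7) = 10^(24.2/58.7) = 2.5838
So 2.5838·(Kᵢ + α·Naᵢ) = Kₒ + α·Naₒ → α = (2.5838·138.0 − 4.53) / (153.0 − 2.5838·18.8)
α = (356.6 − 4.53) / (153.0 − 48.58) = 352/104.4 = 3.371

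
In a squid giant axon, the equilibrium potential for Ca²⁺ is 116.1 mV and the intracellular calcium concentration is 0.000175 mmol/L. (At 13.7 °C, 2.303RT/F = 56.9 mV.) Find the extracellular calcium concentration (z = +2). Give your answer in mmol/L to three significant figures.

Nernst: E = (56.9/2) · log₁₀([out]/[in]), so log₁₀([out]/[in]) = 116.1 × 2 / 56.9 = 4.0808.
[out]/[in] = 10^(4.0808) = 1.205e+04.
[out] = 1.205e+04 × 0.000175 = 2.108 mmol/L.

2.11 mmol/L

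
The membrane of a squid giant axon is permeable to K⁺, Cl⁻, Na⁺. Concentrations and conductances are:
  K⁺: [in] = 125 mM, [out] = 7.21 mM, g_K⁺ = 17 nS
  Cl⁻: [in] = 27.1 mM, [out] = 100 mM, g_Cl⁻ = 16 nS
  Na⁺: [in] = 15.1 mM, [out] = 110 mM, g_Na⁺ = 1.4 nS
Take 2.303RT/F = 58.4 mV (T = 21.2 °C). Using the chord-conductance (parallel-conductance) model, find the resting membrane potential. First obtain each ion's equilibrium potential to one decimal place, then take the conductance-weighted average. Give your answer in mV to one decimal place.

E_K⁺ = (58.4/1)·log₁₀(7.21/125) = -72.4 mV
E_Cl⁻ = (58.4/-1)·log₁₀(100/27.1) = -33.1 mV
E_Na⁺ = (58.4/1)·log₁₀(110/15.1) = 50.4 mV
Vm = (Σ gᵢEᵢ)/(Σ gᵢ) = (17·-72.4 + 16·-33.1 + 1.4·50.4) / (17 + 16 + 1.4)
= -1689.84 / 34.4 = -49.12 mV

-49.1 mV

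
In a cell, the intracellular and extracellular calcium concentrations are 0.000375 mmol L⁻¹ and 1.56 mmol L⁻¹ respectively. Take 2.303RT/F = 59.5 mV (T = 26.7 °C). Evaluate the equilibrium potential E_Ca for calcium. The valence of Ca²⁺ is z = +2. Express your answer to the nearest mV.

108 mV

E = (59.5/z) · log₁₀([Ca²⁺]_out/[Ca²⁺]_in) with z = +2.
= (59.5/2) · log₁₀(1.56/0.000375) = 29.75 · log₁₀(4160)
= 29.75 · (3.6191) = 107.67 mV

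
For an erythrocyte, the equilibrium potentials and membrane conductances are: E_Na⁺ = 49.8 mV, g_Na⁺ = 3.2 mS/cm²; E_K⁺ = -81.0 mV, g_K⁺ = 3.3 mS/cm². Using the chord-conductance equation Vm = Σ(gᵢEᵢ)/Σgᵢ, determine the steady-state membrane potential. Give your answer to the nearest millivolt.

-17 mV

Σ gᵢEᵢ = 3.2·(49.8) + 3.3·(-81.0) = -107.94
Σ gᵢ = 3.2 + 3.3 = 6.5
Vm = -107.94 / 6.5 = -16.61 mV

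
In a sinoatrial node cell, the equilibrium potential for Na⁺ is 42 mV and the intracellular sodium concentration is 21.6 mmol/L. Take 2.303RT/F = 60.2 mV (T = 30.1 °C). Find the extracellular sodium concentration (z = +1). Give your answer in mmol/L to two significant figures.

Nernst: E = (60.2/1) · log₁₀([out]/[in]), so log₁₀([out]/[in]) = 42.0 × 1 / 60.2 = 0.6977.
[out]/[in] = 10^(0.6977) = 4.985.
[out] = 4.985 × 21.6 = 107.7 mmol/L.

110 mmol/L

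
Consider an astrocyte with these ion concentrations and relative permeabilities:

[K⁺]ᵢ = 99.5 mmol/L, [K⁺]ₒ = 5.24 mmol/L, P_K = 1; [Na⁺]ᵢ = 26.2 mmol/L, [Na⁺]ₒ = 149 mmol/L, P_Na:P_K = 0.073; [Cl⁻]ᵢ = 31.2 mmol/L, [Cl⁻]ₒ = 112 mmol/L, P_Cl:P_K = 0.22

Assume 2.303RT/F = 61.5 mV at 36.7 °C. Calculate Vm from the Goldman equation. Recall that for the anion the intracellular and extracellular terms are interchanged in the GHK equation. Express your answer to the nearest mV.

Vm = 61.5 · log₁₀[(Σ P·[cation]ₒ + Σ P·[anion]ᵢ) / (Σ P·[cation]ᵢ + Σ P·[anion]ₒ)]
Numerator = 1×5.24 + 0.073×149 + 0.22×31.2 = 22.98
Denominator = 1×99.5 + 0.073×26.2 + 0.22×112 = 126.1
Vm = 61.5 · log₁₀(0.18231) = 61.5 × (-0.7392) = -45.46 mV

-45 mV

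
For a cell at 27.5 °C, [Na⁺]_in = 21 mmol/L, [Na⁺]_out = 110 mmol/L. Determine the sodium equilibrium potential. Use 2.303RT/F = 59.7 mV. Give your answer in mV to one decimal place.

E = (59.7/z) · log₁₀([Na⁺]_out/[Na⁺]_in) with z = +1.
= (59.7/1) · log₁₀(110/21) = 59.70 · log₁₀(5.238)
= 59.70 · (0.7192) = 42.93 mV

42.9 mV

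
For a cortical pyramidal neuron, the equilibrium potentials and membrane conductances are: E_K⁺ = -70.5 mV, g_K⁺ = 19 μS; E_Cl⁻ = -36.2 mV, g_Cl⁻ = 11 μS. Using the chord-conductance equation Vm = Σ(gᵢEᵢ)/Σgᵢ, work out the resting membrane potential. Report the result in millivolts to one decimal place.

-57.9 mV

Σ gᵢEᵢ = 19·(-70.5) + 11·(-36.2) = -1737.70
Σ gᵢ = 19 + 11 = 30
Vm = -1737.70 / 30 = -57.92 mV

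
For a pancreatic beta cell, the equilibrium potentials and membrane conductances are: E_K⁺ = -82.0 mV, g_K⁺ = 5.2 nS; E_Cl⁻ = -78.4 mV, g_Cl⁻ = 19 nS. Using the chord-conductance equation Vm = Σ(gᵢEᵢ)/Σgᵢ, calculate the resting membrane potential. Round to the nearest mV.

-79 mV

Σ gᵢEᵢ = 5.2·(-82.0) + 19·(-78.4) = -1916.00
Σ gᵢ = 5.2 + 19 = 24.2
Vm = -1916.00 / 24.2 = -79.17 mV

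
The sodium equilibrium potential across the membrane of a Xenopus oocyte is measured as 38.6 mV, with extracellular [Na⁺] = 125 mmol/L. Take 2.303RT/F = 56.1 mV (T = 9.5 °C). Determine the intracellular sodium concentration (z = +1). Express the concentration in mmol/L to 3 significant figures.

25.6 mmol/L

Nernst: E = (56.1/1) · log₁₀([out]/[in]), so log₁₀([out]/[in]) = 38.6 × 1 / 56.1 = 0.6881.
[out]/[in] = 10^(0.6881) = 4.876.
[in] = 125 / 4.876 = 25.64 mmol/L.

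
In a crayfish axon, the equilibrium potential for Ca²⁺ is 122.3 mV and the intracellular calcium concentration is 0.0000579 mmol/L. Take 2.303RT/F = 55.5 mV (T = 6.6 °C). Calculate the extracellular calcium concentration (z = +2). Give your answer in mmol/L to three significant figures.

Nernst: E = (55.5/2) · log₁₀([out]/[in]), so log₁₀([out]/[in]) = 122.3 × 2 / 55.5 = 4.4072.
[out]/[in] = 10^(4.4072) = 2.554e+04.
[out] = 2.554e+04 × 0.0000579 = 1.479 mmol/L.

1.48 mmol/L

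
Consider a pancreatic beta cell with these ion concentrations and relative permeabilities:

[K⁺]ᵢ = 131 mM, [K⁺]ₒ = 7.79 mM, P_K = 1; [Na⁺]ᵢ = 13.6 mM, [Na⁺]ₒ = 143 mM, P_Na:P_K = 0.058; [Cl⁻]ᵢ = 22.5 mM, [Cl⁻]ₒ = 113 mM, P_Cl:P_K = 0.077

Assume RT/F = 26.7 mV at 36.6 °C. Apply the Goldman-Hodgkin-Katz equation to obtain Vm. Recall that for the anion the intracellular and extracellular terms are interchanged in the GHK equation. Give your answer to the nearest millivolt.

Vm = 26.7 · ln[(Σ P·[cation]ₒ + Σ P·[anion]ᵢ) / (Σ P·[cation]ᵢ + Σ P·[anion]ₒ)]
Numerator = 1×7.79 + 0.058×143 + 0.077×22.5 = 17.82
Denominator = 1×131 + 0.058×13.6 + 0.077×113 = 140.5
Vm = 26.7 · ln(0.12682) = 26.7 × (-2.0650) = -55.14 mV

-55 mV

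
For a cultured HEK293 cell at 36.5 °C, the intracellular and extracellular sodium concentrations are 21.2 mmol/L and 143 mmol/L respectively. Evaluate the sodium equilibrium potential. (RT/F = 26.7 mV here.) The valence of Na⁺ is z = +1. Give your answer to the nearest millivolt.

E = (26.7/z) · ln([Na⁺]_out/[Na⁺]_in) with z = +1.
= (26.7/1) · ln(143/21.2) = 26.70 · ln(6.745)
= 26.70 · (1.9088) = 50.97 mV

51 mV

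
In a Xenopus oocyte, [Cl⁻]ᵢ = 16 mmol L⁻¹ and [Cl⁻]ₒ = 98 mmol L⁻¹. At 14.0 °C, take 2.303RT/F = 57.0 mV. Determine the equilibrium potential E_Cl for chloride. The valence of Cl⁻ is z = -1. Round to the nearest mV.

-45 mV

E = (57.0/z) · log₁₀([Cl⁻]_out/[Cl⁻]_in) with z = -1.
For an anion, dividing by z = -1 reverses the sign.
= (57.0/-1) · log₁₀(98/16) = -57.00 · log₁₀(6.125)
= -57.00 · (0.7871) = -44.87 mV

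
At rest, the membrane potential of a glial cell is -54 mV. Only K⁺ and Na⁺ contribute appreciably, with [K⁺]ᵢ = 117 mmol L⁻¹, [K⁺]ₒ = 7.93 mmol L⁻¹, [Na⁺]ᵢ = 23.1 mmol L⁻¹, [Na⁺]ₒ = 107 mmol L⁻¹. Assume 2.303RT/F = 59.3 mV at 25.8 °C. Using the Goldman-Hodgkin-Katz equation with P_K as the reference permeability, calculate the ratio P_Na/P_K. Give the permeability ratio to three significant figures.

0.0619

Let α = P_Na/P_K. GHK: Vm = 59.3·log₁₀[(Kₒ + α·Naₒ)/(Kᵢ + α·Naᵢ)].
10^(Vm/59.3) = 10^(-54.0/59.3) = 0.12285
So 0.12285·(Kᵢ + α·Naᵢ) = Kₒ + α·Naₒ → α = (0.12285·117.0 − 7.93) / (107.0 − 0.12285·23.1)
α = (14.37 − 7.93) / (107.0 − 2.838) = 6.443/104.2 = 0.06186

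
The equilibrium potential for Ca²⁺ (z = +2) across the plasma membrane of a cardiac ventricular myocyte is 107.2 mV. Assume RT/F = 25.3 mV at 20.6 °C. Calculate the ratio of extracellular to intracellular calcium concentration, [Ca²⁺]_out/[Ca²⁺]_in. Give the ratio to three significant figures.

4790

ln([out]/[in]) = E·z/(25.3) = 107.2 × 2 / 25.3 = 8.4743
[out]/[in] = e^(8.4743) = 4790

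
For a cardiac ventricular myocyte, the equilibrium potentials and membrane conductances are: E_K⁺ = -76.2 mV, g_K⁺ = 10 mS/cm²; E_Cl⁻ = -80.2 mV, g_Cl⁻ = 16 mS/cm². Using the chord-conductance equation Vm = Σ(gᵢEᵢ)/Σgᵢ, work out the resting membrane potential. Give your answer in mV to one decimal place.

Σ gᵢEᵢ = 10·(-76.2) + 16·(-80.2) = -2045.20
Σ gᵢ = 10 + 16 = 26
Vm = -2045.20 / 26 = -78.66 mV

-78.7 mV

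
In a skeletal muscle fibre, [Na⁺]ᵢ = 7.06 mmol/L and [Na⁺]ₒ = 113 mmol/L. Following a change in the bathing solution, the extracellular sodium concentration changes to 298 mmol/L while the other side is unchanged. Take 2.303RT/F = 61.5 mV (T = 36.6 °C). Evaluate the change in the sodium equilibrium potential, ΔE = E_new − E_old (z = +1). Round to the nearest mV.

26 mV

E_old = (61.5/1)·log₁₀(113/7.06) = 74.06 mV
E_new = (61.5/1)·log₁₀(298/7.06) = 99.96 mV
ΔE = 99.96 − (74.06) = 25.90 mV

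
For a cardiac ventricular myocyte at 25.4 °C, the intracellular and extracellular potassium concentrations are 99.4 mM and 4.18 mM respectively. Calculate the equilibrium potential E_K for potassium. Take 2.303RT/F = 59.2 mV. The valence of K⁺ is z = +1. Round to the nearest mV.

E = (59.2/z) · log₁₀([K⁺]_out/[K⁺]_in) with z = +1.
= (59.2/1) · log₁₀(4.18/99.4) = 59.20 · log₁₀(0.04205)
= 59.20 · (-1.3762) = -81.47 mV

-81 mV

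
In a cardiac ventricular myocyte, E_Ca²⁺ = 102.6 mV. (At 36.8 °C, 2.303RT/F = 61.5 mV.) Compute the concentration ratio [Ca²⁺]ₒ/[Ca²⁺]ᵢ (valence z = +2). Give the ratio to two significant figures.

2200

log₁₀([out]/[in]) = E·z/(61.5) = 102.6 × 2 / 61.5 = 3.3366
[out]/[in] = 10^(3.3366) = 2171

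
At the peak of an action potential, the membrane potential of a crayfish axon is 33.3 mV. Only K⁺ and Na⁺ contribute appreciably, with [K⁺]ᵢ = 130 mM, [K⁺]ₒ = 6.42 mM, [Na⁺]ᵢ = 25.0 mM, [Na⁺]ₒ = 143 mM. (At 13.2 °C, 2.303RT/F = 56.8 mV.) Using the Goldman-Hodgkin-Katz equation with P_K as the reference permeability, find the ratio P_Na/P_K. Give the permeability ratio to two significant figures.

11

Let α = P_Na/P_K. GHK: Vm = 56.8·log₁₀[(Kₒ + α·Naₒ)/(Kᵢ + α·Naᵢ)].
10^(Vm/56.8) = 10^(33.3/56.8) = 3.8572
So 3.8572·(Kᵢ + α·Naᵢ) = Kₒ + α·Naₒ → α = (3.8572·130.0 − 6.42) / (143.0 − 3.8572·25.0)
α = (501.4 − 6.42) / (143.0 − 96.43) = 495/46.57 = 10.63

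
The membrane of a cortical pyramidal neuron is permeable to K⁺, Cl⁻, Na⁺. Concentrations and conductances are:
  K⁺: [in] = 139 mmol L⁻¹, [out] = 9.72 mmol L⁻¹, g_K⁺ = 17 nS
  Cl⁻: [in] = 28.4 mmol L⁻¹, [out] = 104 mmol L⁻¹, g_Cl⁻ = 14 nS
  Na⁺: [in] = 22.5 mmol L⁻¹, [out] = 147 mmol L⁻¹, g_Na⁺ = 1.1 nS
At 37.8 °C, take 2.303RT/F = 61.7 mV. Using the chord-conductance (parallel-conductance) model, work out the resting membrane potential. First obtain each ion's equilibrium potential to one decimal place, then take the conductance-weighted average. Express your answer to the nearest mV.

-51 mV

E_K⁺ = (61.7/1)·log₁₀(9.72/139) = -71.3 mV
E_Cl⁻ = (61.7/-1)·log₁₀(104/28.4) = -34.8 mV
E_Na⁺ = (61.7/1)·log₁₀(147/22.5) = 50.3 mV
Vm = (Σ gᵢEᵢ)/(Σ gᵢ) = (17·-71.3 + 14·-34.8 + 1.1·50.3) / (17 + 14 + 1.1)
= -1643.97 / 32.1 = -51.21 mV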